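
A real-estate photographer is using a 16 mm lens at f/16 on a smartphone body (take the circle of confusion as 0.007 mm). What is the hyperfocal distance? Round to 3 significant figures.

Hyperfocal distance H = f²/(N·c) + f = 16²/(16 × 0.007) + 16 = 256/0.112 + 16 ≈ 2301.7 mm ≈ 2.30 m.

2.30 m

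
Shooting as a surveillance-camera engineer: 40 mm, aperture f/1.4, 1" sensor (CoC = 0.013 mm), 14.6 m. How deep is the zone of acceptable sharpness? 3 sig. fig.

4.97 m

Hyperfocal distance H = f²/(N·c) + f = 40²/(1.4 × 0.013) + 40 = 1600/0.0182 + 40 ≈ 87952.1 mm ≈ 87.95 m.
Near limit Dn = s·(H − f)/(H + s − 2f) = 14600 × (87952.1 − 40) / (87952.1 + 14600 − 2 × 40) = 14600 × 87912.1 / 102472.1 ≈ 12525.5 mm.
Far limit Df = s·(H − f)/(H − s) = 14600 × (87952.1 − 40) / (87952.1 − 14600) = 14600 × 87912.1 / 73352.1 ≈ 17498.0 mm.
Depth of field = Df − Dn = 17498.0 − 12525.5 ≈ 4972.5 mm ≈ 4.97 m.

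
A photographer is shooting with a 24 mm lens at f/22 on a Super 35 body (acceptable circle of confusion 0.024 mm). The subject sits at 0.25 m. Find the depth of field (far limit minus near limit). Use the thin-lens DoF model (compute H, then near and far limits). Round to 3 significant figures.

Hyperfocal distance H = f²/(N·c) + f = 24²/(22 × 0.024) + 24 = 576/0.528 + 24 ≈ 1114.9 mm ≈ 1.115 m.
Near limit Dn = s·(H − f)/(H + s − 2f) = 250 × (1114.9 − 24) / (1114.9 + 250 − 2 × 24) = 250 × 1090.9 / 1316.9 ≈ 207.10 mm.
Far limit Df = s·(H − f)/(H − s) = 250 × (1114.9 − 24) / (1114.9 − 250) = 250 × 1090.9 / 864.9 ≈ 315.32 mm.
Depth of field = Df − Dn = 315.32 − 207.10 ≈ 108.22 mm.

108 mm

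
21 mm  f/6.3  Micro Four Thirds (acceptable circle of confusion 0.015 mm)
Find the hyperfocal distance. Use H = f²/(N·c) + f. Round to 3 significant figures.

Hyperfocal distance H = f²/(N·c) + f = 21²/(6.3 × 0.015) + 21 = 441/0.0945 + 21 ≈ 4687.7 mm ≈ 4.69 m.

4.69 m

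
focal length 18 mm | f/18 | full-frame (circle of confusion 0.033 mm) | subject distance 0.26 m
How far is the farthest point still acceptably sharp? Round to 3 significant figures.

467 mm

Hyperfocal distance H = f²/(N·c) + f = 18²/(18 × 0.033) + 18 = 324/0.594 + 18 ≈ 563.5 mm ≈ 0.563 m.
Far limit Df = s·(H − f)/(H − s) = 260 × (563.5 − 18) / (563.5 − 260) = 260 × 545.5 / 303.5 ≈ 467.35 mm.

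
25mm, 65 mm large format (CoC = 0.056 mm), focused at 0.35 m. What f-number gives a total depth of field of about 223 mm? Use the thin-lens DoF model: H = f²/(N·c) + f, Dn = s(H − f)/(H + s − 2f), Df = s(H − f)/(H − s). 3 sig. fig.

Write h = H − f = f²/(N·c). The thin-lens limits are Dn = s·h/(h + (s−f)) and Df = s·h/(h − (s−f)), so DoF = Df − Dn = 2·s·(s−f)·h / (h² − (s−f)²).
That is a quadratic in h: DoF·h² − 2·s·(s−f)·h − DoF·(s−f)² = 0 ⇒ h = (s−f)·(s + √(s² + DoF²)) / DoF = 325 × (350 + √(350² + 223²)) / 223 = 325 × (350 + 415.005) / 223 ≈ 1114.9 mm.
Then N = f²/(c·h) = 25² / (0.056 × 1114.9) = 625 / 62.435 ≈ 10.

f/10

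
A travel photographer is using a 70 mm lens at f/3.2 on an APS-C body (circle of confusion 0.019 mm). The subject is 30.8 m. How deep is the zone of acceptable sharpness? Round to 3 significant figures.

27.5 m

Hyperfocal distance H = f²/(N·c) + f = 70²/(3.2 × 0.019) + 70 = 4900/0.0608 + 70 ≈ 80662.1 mm ≈ 80.66 m.
Near limit Dn = s·(H − f)/(H + s − 2f) = 30800 × (80662.1 − 70) / (80662.1 + 30800 − 2 × 70) = 30800 × 80592.1 / 111322.1 ≈ 22298 mm.
Far limit Df = s·(H − f)/(H − s) = 30800 × (80662.1 − 70) / (80662.1 − 30800) = 30800 × 80592.1 / 49862.1 ≈ 49782 mm.
Depth of field = Df − Dn = 49782 − 22298 ≈ 27484 mm ≈ 27.5 m.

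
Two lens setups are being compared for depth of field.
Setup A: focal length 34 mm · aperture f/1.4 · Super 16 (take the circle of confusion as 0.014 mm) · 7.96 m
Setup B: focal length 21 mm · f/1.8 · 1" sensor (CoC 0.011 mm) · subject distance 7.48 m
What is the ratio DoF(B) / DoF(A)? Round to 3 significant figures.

Setup A: H = 34²/(1.4×0.014) + 34 ≈ 59013.6 mm; DoF = Df − Dn = 9195.8 − 7017.0 ≈ 2178.8 mm.
Setup B: H = 21²/(1.8×0.011) + 21 ≈ 22293.7 mm; DoF = Df − Dn = 11246.3 − 5603.4 ≈ 5642.9 mm.
Ratio = 5642.9 / 2178.8 ≈ 2.59.

2.59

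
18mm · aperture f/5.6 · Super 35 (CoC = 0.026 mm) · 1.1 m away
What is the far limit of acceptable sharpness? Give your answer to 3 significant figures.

Hyperfocal distance H = f²/(N·c) + f = 18²/(5.6 × 0.026) + 18 = 324/0.1456 + 18 ≈ 2243.3 mm ≈ 2.243 m.
Far limit Df = s·(H − f)/(H − s) = 1100 × (2243.3 − 18) / (2243.3 − 1100) = 1100 × 2225.3 / 1143.3 ≈ 2141.0 mm ≈ 2.14 m.

2.14 m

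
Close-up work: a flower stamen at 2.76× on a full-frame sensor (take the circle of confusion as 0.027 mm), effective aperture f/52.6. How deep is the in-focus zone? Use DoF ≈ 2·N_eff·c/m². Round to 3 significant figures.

At magnification m, DoF ≈ 2·N_eff·c/m² = 2 × 52.6 × 0.027 / 2.76² = 2.84 / 7.618 ≈ 0.373 mm.

0.373 mm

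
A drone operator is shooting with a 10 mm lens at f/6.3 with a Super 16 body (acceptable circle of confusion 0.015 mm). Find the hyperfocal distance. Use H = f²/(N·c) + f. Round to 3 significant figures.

1.07 m

Hyperfocal distance H = f²/(N·c) + f = 10²/(6.3 × 0.015) + 10 = 100/0.0945 + 10 ≈ 1068.2 mm ≈ 1.07 m.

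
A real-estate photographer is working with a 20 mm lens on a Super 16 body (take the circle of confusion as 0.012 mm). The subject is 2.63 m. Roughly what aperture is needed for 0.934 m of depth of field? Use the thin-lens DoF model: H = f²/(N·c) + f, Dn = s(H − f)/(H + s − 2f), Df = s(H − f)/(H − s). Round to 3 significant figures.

f/2.20

Write h = H − f = f²/(N·c). The thin-lens limits are Dn = s·h/(h + (s−f)) and Df = s·h/(h − (s−f)), so DoF = Df − Dn = 2·s·(s−f)·h / (h² − (s−f)²).
That is a quadratic in h: DoF·h² − 2·s·(s−f)·h − DoF·(s−f)² = 0 ⇒ h = (s−f)·(s + √(s² + DoF²)) / DoF = 2610 × (2630 + √(2630² + 934²)) / 934 = 2610 × (2630 + 2790.92) / 934 ≈ 15148 mm.
Then N = f²/(c·h) = 20² / (0.012 × 15148) = 400 / 181.78 ≈ 2.20.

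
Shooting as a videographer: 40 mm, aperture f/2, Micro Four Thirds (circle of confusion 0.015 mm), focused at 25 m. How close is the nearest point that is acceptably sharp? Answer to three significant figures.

Hyperfocal distance H = f²/(N·c) + f = 40²/(2 × 0.015) + 40 = 1600/0.03 + 40 ≈ 53373.3 mm ≈ 53.37 m.
Near limit Dn = s·(H − f)/(H + s − 2f) = 25000 × (53373.3 − 40) / (53373.3 + 25000 − 2 × 40) = 25000 × 53333.3 / 78293.3 ≈ 17030 mm ≈ 17.0 m.

17.0 m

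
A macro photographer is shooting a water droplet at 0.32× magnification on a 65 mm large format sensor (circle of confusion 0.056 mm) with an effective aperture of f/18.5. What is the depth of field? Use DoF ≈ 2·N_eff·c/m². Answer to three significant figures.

20.2 mm

At magnification m, DoF ≈ 2·N_eff·c/m² = 2 × 18.5 × 0.056 / 0.32² = 2.072 / 0.1024 ≈ 20.2 mm.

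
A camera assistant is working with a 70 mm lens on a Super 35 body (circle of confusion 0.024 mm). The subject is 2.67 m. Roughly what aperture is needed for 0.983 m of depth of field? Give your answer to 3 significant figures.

Write h = H − f = f²/(N·c). The thin-lens limits are Dn = s·h/(h + (s−f)) and Df = s·h/(h − (s−f)), so DoF = Df − Dn = 2·s·(s−f)·h / (h² − (s−f)²).
That is a quadratic in h: DoF·h² − 2·s·(s−f)·h − DoF·(s−f)² = 0 ⇒ h = (s−f)·(s + √(s² + DoF²)) / DoF = 2600 × (2670 + √(2670² + 983²)) / 983 = 2600 × (2670 + 2845.20) / 983 ≈ 14588 mm.
Then N = f²/(c·h) = 70² / (0.024 × 14588) = 4900 / 350.10 ≈ 14.

f/14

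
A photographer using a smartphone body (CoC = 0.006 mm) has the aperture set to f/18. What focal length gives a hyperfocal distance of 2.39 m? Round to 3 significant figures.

16.0 mm

From H = f²/(N·c) + f, with f ≪ H: f ≈ √(H·N·c) = √(2390 × 18 × 0.006) = √258.12 ≈ 16.07 mm.
Exact: f² + N·c·f − N·c·H = 0 ⇒ f = (−N·c + √((N·c)² + 4·N·c·H))/2 = (−0.108 + √1032.5)/2 ≈ 16.012 mm ≈ 16.0 mm.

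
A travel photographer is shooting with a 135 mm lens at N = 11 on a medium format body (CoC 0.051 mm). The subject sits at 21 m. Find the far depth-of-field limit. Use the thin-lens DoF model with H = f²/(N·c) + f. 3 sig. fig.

58.7 m

Hyperfocal distance H = f²/(N·c) + f = 135²/(11 × 0.051) + 135 = 18225/0.561 + 135 ≈ 32621.6 mm ≈ 32.62 m.
Far limit Df = s·(H − f)/(H − s) = 21000 × (32621.6 − 135) / (32621.6 − 21000) = 21000 × 32486.6 / 11621.6 ≈ 58703 mm ≈ 58.7 m.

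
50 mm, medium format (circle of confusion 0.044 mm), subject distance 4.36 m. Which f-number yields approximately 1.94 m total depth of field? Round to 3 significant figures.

f/2.80

Write h = H − f = f²/(N·c). The thin-lens limits are Dn = s·h/(h + (s−f)) and Df = s·h/(h − (s−f)), so DoF = Df − Dn = 2·s·(s−f)·h / (h² − (s−f)²).
That is a quadratic in h: DoF·h² − 2·s·(s−f)·h − DoF·(s−f)² = 0 ⇒ h = (s−f)·(s + √(s² + DoF²)) / DoF = 4310 × (4360 + √(4360² + 1940²)) / 1940 = 4310 × (4360 + 4772.13) / 1940 ≈ 20288 mm.
Then N = f²/(c·h) = 50² / (0.044 × 20288) = 2500 / 892.69 ≈ 2.80.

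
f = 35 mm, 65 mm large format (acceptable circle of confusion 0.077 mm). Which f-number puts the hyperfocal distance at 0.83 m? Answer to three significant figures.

Rearrange H = f²/(N·c) + f for N: N = f² / ((H − f)·c).
N = 35² / ((830 − 35) × 0.077) = 1225 / 61.21 ≈ 20.

f/20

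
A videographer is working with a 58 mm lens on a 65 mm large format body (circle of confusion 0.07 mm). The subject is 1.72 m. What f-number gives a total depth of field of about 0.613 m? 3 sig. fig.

Write h = H − f = f²/(N·c). The thin-lens limits are Dn = s·h/(h + (s−f)) and Df = s·h/(h − (s−f)), so DoF = Df − Dn = 2·s·(s−f)·h / (h² − (s−f)²).
That is a quadratic in h: DoF·h² − 2·s·(s−f)·h − DoF·(s−f)² = 0 ⇒ h = (s−f)·(s + √(s² + DoF²)) / DoF = 1662 × (1720 + √(1720² + 613²)) / 613 = 1662 × (1720 + 1825.97) / 613 ≈ 9614.0 mm.
Then N = f²/(c·h) = 58² / (0.07 × 9614.0) = 3364 / 672.98 ≈ 5.

f/5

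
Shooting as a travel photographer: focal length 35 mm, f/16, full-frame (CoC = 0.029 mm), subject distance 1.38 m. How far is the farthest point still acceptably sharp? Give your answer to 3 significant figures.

Hyperfocal distance H = f²/(N·c) + f = 35²/(16 × 0.029) + 35 = 1225/0.464 + 35 ≈ 2675.1 mm ≈ 2.675 m.
Far limit Df = s·(H − f)/(H − s) = 1380 × (2675.1 − 35) / (2675.1 − 1380) = 1380 × 2640.1 / 1295.1 ≈ 2813.2 mm ≈ 2.81 m.

2.81 m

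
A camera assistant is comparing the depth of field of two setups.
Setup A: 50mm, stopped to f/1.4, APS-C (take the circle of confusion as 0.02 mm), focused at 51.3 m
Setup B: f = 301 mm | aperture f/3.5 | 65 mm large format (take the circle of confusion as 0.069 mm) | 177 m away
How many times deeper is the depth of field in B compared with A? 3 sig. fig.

Setup A: H = 50²/(1.4×0.02) + 50 ≈ 89335.7 mm; DoF = Df − Dn = 120423 − 32592 ≈ 87831 mm.
Setup B: H = 301²/(3.5×0.069) + 301 ≈ 375460.4 mm; DoF = Df − Dn = 334592 − 120327 ≈ 214265 mm.
Ratio = 214265 / 87831 ≈ 2.44.

2.44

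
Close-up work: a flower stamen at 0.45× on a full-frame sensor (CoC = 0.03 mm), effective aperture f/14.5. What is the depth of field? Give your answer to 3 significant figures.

4.30 mm

At magnification m, DoF ≈ 2·N_eff·c/m² = 2 × 14.5 × 0.03 / 0.45² = 0.87 / 0.2025 ≈ 4.3 mm.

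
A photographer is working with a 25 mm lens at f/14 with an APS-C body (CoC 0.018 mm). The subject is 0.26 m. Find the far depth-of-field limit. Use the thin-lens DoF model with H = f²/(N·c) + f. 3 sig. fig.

Hyperfocal distance H = f²/(N·c) + f = 25²/(14 × 0.018) + 25 = 625/0.252 + 25 ≈ 2505.2 mm ≈ 2.505 m.
Far limit Df = s·(H − f)/(H − s) = 260 × (2505.2 − 25) / (2505.2 − 260) = 260 × 2480.2 / 2245.2 ≈ 287.21 mm.

287 mm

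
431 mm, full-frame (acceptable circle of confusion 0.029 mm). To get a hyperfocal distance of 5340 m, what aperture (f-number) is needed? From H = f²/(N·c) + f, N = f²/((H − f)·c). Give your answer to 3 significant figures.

f/1.20

Rearrange H = f²/(N·c) + f for N: N = f² / ((H − f)·c).
N = 431² / ((5340000 − 431) × 0.029) = 185761 / 154848 ≈ 1.20.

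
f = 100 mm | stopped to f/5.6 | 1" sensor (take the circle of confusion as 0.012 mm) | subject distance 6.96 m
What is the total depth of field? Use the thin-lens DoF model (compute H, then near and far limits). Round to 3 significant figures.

Hyperfocal distance H = f²/(N·c) + f = 100²/(5.6 × 0.012) + 100 = 10000/0.0672 + 100 ≈ 148909.5 mm ≈ 148.9 m.
Near limit Dn = s·(H − f)/(H + s − 2f) = 6960 × (148909.5 − 100) / (148909.5 + 6960 − 2 × 100) = 6960 × 148809.5 / 155669.5 ≈ 6653.29 mm.
Far limit Df = s·(H − f)/(H − s) = 6960 × (148909.5 − 100) / (148909.5 − 6960) = 6960 × 148809.5 / 141949.5 ≈ 7296.36 mm.
Depth of field = Df − Dn = 7296.36 − 6653.29 ≈ 643.07 mm ≈ 0.643 m.

0.643 m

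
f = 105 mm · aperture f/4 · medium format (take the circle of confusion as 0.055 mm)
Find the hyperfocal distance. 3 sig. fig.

50.2 m

Hyperfocal distance H = f²/(N·c) + f = 105²/(4 × 0.055) + 105 = 11025/0.22 + 105 ≈ 50218.6 mm ≈ 50.2 m.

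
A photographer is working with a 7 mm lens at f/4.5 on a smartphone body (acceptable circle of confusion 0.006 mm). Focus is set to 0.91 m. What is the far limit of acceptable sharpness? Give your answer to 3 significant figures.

Hyperfocal distance H = f²/(N·c) + f = 7²/(4.5 × 0.006) + 7 = 49/0.027 + 7 ≈ 1821.8 mm ≈ 1.822 m.
Far limit Df = s·(H − f)/(H − s) = 910 × (1821.8 − 7) / (1821.8 − 910) = 910 × 1814.8 / 911.8 ≈ 1811.2 mm ≈ 1.81 m.

1.81 m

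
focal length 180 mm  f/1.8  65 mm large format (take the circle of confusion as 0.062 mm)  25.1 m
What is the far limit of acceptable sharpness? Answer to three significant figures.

27.5 m

Hyperfocal distance H = f²/(N·c) + f = 180²/(1.8 × 0.062) + 180 = 32400/0.1116 + 180 ≈ 290502.6 mm ≈ 290.5 m.
Far limit Df = s·(H − f)/(H − s) = 25100 × (290502.6 − 180) / (290502.6 − 25100) = 25100 × 290322.6 / 265402.6 ≈ 27457 mm ≈ 27.5 m.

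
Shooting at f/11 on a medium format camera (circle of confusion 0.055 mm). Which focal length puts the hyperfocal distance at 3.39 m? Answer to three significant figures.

From H = f²/(N·c) + f, with f ≪ H: f ≈ √(H·N·c) = √(3390 × 11 × 0.055) = √2050.9 ≈ 45.29 mm.
Exact: f² + N·c·f − N·c·H = 0 ⇒ f = (−N·c + √((N·c)² + 4·N·c·H))/2 = (−0.605 + √8204.2)/2 ≈ 44.986 mm ≈ 45.0 mm.

45.0 mm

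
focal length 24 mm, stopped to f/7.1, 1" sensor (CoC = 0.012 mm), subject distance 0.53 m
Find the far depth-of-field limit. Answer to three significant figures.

Hyperfocal distance H = f²/(N·c) + f = 24²/(7.1 × 0.012) + 24 = 576/0.0852 + 24 ≈ 6784.6 mm ≈ 6.785 m.
Far limit Df = s·(H − f)/(H − s) = 530 × (6784.6 − 24) / (6784.6 − 530) = 530 × 6760.6 / 6254.6 ≈ 572.88 mm ≈ 0.573 m.

0.573 m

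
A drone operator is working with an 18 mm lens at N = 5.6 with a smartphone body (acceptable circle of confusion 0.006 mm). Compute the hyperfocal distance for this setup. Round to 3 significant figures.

9.66 m

Hyperfocal distance H = f²/(N·c) + f = 18²/(5.6 × 0.006) + 18 = 324/0.0336 + 18 ≈ 9660.9 mm ≈ 9.66 m.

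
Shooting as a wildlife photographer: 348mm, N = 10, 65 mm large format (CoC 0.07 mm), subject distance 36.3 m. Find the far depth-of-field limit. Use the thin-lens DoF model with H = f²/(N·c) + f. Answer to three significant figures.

45.8 m

Hyperfocal distance H = f²/(N·c) + f = 348²/(10 × 0.07) + 348 = 121104/0.7 + 348 ≈ 173353.7 mm ≈ 173.4 m.
Far limit Df = s·(H − f)/(H − s) = 36300 × (173353.7 − 348) / (173353.7 − 36300) = 36300 × 173005.7 / 137053.7 ≈ 45822 mm ≈ 45.8 m.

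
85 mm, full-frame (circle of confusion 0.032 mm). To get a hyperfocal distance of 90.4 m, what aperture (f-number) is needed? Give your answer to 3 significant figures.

Rearrange H = f²/(N·c) + f for N: N = f² / ((H − f)·c).
N = 85² / ((90400 − 85) × 0.032) = 7225 / 2890 ≈ 2.50.

f/2.50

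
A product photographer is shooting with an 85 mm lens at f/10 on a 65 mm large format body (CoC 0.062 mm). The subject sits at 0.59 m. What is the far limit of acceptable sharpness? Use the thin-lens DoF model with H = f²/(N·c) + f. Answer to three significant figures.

Hyperfocal distance H = f²/(N·c) + f = 85²/(10 × 0.062) + 85 = 7225/0.62 + 85 ≈ 11738.2 mm ≈ 11.74 m.
Far limit Df = s·(H − f)/(H − s) = 590 × (11738.2 − 85) / (11738.2 − 590) = 590 × 11653.2 / 11148.2 ≈ 616.73 mm ≈ 0.617 m.

0.617 m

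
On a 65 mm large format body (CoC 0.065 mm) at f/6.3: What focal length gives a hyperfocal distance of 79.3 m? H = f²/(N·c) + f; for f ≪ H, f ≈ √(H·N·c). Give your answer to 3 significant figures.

From H = f²/(N·c) + f, with f ≪ H: f ≈ √(H·N·c) = √(79300 × 6.3 × 0.065) = √32473 ≈ 180.2 mm.
The +f correction barely moves this — solving exactly, f² + N·c·f − N·c·H = 0 ⇒ f = (−N·c + √((N·c)² + 4·N·c·H))/2 = (−0.4095 + √129894)/2 ≈ 180.00 mm, so f ≈ 180 mm.

180 mm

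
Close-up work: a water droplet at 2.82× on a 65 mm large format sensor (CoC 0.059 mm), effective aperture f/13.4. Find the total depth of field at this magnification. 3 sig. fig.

0.199 mm

At magnification m, DoF ≈ 2·N_eff·c/m² = 2 × 13.4 × 0.059 / 2.82² = 1.581 / 7.952 ≈ 0.199 mm.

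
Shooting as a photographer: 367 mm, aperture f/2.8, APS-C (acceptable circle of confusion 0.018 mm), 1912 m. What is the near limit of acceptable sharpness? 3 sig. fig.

Hyperfocal distance H = f²/(N·c) + f = 367²/(2.8 × 0.018) + 367 = 134689/0.0504 + 367 ≈ 2672767.8 mm ≈ 2673 m.
Near limit Dn = s·(H − f)/(H + s − 2f) = 1912000 × (2672767.8 − 367) / (2672767.8 + 1912000 − 2 × 367) = 1912000 × 2672400.8 / 4584033.8 ≈ 1114658 mm ≈ 1110 m.

1110 m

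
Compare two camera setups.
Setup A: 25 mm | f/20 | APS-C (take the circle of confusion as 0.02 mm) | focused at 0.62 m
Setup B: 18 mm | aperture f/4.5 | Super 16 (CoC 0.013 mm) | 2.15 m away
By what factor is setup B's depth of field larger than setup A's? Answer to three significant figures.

Setup A: H = 25²/(20×0.02) + 25 ≈ 1587.5 mm; DoF = Df − Dn = 1001.29 − 449.02 ≈ 552.27 mm.
Setup B: H = 18²/(4.5×0.013) + 18 ≈ 5556.5 mm; DoF = Df − Dn = 3495.6 − 1552.4 ≈ 1943.2 mm.
Ratio = 1943.2 / 552.27 ≈ 3.52.

3.52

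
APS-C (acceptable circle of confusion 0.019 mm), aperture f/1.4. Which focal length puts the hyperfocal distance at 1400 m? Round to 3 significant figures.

193 mm

From H = f²/(N·c) + f, with f ≪ H: f ≈ √(H·N·c) = √(1400000 × 1.4 × 0.019) = √37240 ≈ 193.0 mm.
The +f correction barely moves this — solving exactly, f² + N·c·f − N·c·H = 0 ⇒ f = (−N·c + √((N·c)² + 4·N·c·H))/2 = (−0.0266 + √148960)/2 ≈ 192.96 mm, so f ≈ 193 mm.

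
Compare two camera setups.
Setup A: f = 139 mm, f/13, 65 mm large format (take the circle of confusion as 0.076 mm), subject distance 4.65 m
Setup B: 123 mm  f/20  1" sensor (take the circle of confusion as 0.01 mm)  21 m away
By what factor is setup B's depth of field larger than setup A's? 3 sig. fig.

Setup A: H = 139²/(13×0.076) + 139 ≈ 19694.7 mm; DoF = Df − Dn = 6044.3 − 3778.4 ≈ 2265.9 mm.
Setup B: H = 123²/(20×0.01) + 123 ≈ 75768.0 mm; DoF = Df − Dn = 29005 − 16458 ≈ 12547 mm.
Ratio = 12547 / 2265.9 ≈ 5.54.

5.54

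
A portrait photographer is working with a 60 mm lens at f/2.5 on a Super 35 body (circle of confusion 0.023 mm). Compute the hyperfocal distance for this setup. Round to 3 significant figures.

Hyperfocal distance H = f²/(N·c) + f = 60²/(2.5 × 0.023) + 60 = 3600/0.0575 + 60 ≈ 62668.7 mm ≈ 62.7 m.

62.7 m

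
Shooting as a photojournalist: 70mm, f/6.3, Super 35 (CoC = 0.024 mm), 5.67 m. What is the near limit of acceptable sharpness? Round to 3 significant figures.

Hyperfocal distance H = f²/(N·c) + f = 70²/(6.3 × 0.024) + 70 = 4900/0.1512 + 70 ≈ 32477.4 mm ≈ 32.48 m.
Near limit Dn = s·(H − f)/(H + s − 2f) = 5670 × (32477.4 − 70) / (32477.4 + 5670 − 2 × 70) = 5670 × 32407.4 / 38007.4 ≈ 4834.6 mm ≈ 4.83 m.

4.83 m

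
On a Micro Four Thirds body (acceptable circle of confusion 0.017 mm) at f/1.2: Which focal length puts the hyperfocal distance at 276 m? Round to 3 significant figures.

From H = f²/(N·c) + f, with f ≪ H: f ≈ √(H·N·c) = √(276000 × 1.2 × 0.017) = √5630.4 ≈ 75.04 mm.
The +f correction barely moves this — solving exactly, f² + N·c·f − N·c·H = 0 ⇒ f = (−N·c + √((N·c)² + 4·N·c·H))/2 = (−0.0204 + √22522)/2 ≈ 75.026 mm, so f ≈ 75.0 mm.

75.0 mm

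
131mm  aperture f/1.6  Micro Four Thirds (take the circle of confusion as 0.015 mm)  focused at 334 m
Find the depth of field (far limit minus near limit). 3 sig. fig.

Hyperfocal distance H = f²/(N·c) + f = 131²/(1.6 × 0.015) + 131 = 17161/0.024 + 131 ≈ 715172.7 mm ≈ 715.2 m.
Near limit Dn = s·(H − f)/(H + s − 2f) = 334000 × (715172.7 − 131) / (715172.7 + 334000 − 2 × 131) = 334000 × 715041.7 / 1048910.7 ≈ 227688 mm.
Far limit Df = s·(H − f)/(H − s) = 334000 × (715172.7 − 131) / (715172.7 − 334000) = 334000 × 715041.7 / 381172.7 ≈ 626550 mm.
Depth of field = Df − Dn = 626550 − 227688 ≈ 398862 mm ≈ 399 m.

399 m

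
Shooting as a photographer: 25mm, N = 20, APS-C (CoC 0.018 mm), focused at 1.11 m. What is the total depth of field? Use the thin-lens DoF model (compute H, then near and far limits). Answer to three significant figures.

2.28 m

Hyperfocal distance H = f²/(N·c) + f = 25²/(20 × 0.018) + 25 = 625/0.36 + 25 ≈ 1761.1 mm ≈ 1.761 m.
Near limit Dn = s·(H − f)/(H + s − 2f) = 1110 × (1761.1 − 25) / (1761.1 + 1110 − 2 × 25) = 1110 × 1736.1 / 2821.1 ≈ 683.1 mm.
Far limit Df = s·(H − f)/(H − s) = 1110 × (1761.1 − 25) / (1761.1 − 1110) = 1110 × 1736.1 / 651.1 ≈ 2959.7 mm.
Depth of field = Df − Dn = 2959.7 − 683.1 ≈ 2276.6 mm ≈ 2.28 m.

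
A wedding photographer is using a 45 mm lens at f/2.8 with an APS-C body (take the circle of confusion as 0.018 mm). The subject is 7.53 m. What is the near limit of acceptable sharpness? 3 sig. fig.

Hyperfocal distance H = f²/(N·c) + f = 45²/(2.8 × 0.018) + 45 = 2025/0.0504 + 45 ≈ 40223.6 mm ≈ 40.22 m.
Near limit Dn = s·(H − f)/(H + s − 2f) = 7530 × (40223.6 − 45) / (40223.6 + 7530 − 2 × 45) = 7530 × 40178.6 / 47663.6 ≈ 6347.5 mm ≈ 6.35 m.

6.35 m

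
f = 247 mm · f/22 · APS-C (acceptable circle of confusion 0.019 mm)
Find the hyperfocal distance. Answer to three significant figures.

Hyperfocal distance H = f²/(N·c) + f = 247²/(22 × 0.019) + 247 = 61009/0.418 + 247 ≈ 146201.5 mm ≈ 146 m.

146 m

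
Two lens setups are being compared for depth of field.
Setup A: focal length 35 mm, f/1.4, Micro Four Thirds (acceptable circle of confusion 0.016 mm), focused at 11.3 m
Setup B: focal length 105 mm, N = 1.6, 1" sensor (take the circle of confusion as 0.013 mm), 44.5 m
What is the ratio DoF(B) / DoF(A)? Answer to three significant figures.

Setup A: H = 35²/(1.4×0.016) + 35 ≈ 54722.5 mm; DoF = Df − Dn = 14231.5 − 9369.9 ≈ 4861.6 mm.
Setup B: H = 105²/(1.6×0.013) + 105 ≈ 530153.1 mm; DoF = Df − Dn = 48567.9 − 41060.9 ≈ 7507.0 mm.
Ratio = 7507.0 / 4861.6 ≈ 1.54.

1.54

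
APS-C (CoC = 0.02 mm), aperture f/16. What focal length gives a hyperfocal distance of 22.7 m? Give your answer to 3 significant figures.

85.1 mm

From H = f²/(N·c) + f, with f ≪ H: f ≈ √(H·N·c) = √(22700 × 16 × 0.02) = √7264.0 ≈ 85.23 mm.
Exact: f² + N·c·f − N·c·H = 0 ⇒ f = (−N·c + √((N·c)² + 4·N·c·H))/2 = (−0.32 + √29056)/2 ≈ 85.069 mm ≈ 85.1 mm.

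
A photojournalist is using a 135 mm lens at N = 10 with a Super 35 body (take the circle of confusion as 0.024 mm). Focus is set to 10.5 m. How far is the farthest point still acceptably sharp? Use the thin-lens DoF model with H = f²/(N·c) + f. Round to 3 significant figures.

Hyperfocal distance H = f²/(N·c) + f = 135²/(10 × 0.024) + 135 = 18225/0.24 + 135 ≈ 76072.5 mm ≈ 76.07 m.
Far limit Df = s·(H − f)/(H − s) = 10500 × (76072.5 − 135) / (76072.5 − 10500) = 10500 × 75937.5 / 65572.5 ≈ 12160 mm ≈ 12.2 m.

12.2 m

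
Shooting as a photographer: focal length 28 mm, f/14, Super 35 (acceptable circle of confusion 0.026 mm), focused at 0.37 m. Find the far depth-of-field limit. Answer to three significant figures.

440 mm

Hyperfocal distance H = f²/(N·c) + f = 28²/(14 × 0.026) + 28 = 784/0.364 + 28 ≈ 2181.8 mm ≈ 2.182 m.
Far limit Df = s·(H − f)/(H − s) = 370 × (2181.8 − 28) / (2181.8 − 370) = 370 × 2153.8 / 1811.8 ≈ 439.84 mm.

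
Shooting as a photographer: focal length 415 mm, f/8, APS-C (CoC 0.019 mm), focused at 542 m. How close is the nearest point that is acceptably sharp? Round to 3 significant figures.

Hyperfocal distance H = f²/(N·c) + f = 415²/(8 × 0.019) + 415 = 172225/0.152 + 415 ≈ 1133474.2 mm ≈ 1133 m.
Near limit Dn = s·(H − f)/(H + s − 2f) = 542000 × (1133474.2 − 415) / (1133474.2 + 542000 − 2 × 415) = 542000 × 1133059.2 / 1674644.2 ≈ 366716 mm ≈ 367 m.

367 m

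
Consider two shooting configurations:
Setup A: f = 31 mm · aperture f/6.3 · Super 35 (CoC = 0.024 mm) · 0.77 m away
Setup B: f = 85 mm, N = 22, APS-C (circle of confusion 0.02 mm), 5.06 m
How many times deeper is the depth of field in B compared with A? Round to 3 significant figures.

Setup A: H = 31²/(6.3×0.024) + 31 ≈ 6386.8 mm; DoF = Df − Dn = 871.31 − 689.80 ≈ 181.51 mm.
Setup B: H = 85²/(22×0.02) + 85 ≈ 16505.5 mm; DoF = Df − Dn = 7259.4 − 3883.4 ≈ 3376.0 mm.
Ratio = 3376.0 / 181.51 ≈ 18.6.

18.6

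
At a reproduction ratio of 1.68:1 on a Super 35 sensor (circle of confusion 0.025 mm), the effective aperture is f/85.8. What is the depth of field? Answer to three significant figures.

At magnification m, DoF ≈ 2·N_eff·c/m² = 2 × 85.8 × 0.025 / 1.68² = 4.29 / 2.822 ≈ 1.52 mm.

1.52 mm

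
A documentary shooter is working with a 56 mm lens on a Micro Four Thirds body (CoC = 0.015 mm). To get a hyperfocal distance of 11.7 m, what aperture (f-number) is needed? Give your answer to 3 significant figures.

f/18

Rearrange H = f²/(N·c) + f for N: N = f² / ((H − f)·c).
N = 56² / ((11700 − 56) × 0.015) = 3136 / 174.7 ≈ 18.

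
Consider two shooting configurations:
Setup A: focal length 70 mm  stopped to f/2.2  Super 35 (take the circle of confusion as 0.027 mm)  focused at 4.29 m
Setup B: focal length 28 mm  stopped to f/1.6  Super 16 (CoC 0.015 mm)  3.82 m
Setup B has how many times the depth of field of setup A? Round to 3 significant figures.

2.04

Setup A: H = 70²/(2.2×0.027) + 70 ≈ 82561.6 mm; DoF = Df − Dn = 4521.29 − 4081.22 ≈ 440.07 mm.
Setup B: H = 28²/(1.6×0.015) + 28 ≈ 32694.7 mm; DoF = Df − Dn = 4321.67 − 3422.69 ≈ 898.98 mm.
Ratio = 898.98 / 440.07 ≈ 2.04.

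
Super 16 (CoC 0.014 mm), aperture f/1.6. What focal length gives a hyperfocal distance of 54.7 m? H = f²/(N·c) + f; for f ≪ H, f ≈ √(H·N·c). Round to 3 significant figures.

From H = f²/(N·c) + f, with f ≪ H: f ≈ √(H·N·c) = √(54700 × 1.6 × 0.014) = √1225.3 ≈ 35.00 mm.
The +f correction barely moves this — solving exactly, f² + N·c·f − N·c·H = 0 ⇒ f = (−N·c + √((N·c)² + 4·N·c·H))/2 = (−0.0224 + √4901.1)/2 ≈ 34.993 mm, so f ≈ 35.0 mm.

35.0 mm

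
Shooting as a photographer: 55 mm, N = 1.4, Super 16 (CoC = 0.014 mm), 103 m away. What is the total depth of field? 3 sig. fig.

Hyperfocal distance H = f²/(N·c) + f = 55²/(1.4 × 0.014) + 55 = 3025/0.0196 + 55 ≈ 154391.7 mm ≈ 154.4 m.
Near limit Dn = s·(H − f)/(H + s − 2f) = 103000 × (154391.7 − 55) / (154391.7 + 103000 − 2 × 55) = 103000 × 154336.7 / 257281.7 ≈ 61787 mm.
Far limit Df = s·(H − f)/(H − s) = 103000 × (154391.7 − 55) / (154391.7 − 103000) = 103000 × 154336.7 / 51391.7 ≈ 309324 mm.
Depth of field = Df − Dn = 309324 − 61787 ≈ 247537 mm ≈ 248 m.

248 m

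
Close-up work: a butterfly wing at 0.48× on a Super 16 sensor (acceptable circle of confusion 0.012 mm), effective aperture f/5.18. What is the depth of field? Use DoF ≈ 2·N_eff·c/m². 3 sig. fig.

At magnification m, DoF ≈ 2·N_eff·c/m² = 2 × 5.18 × 0.012 / 0.48² = 0.1243 / 0.2304 ≈ 0.54 mm.

0.540 mm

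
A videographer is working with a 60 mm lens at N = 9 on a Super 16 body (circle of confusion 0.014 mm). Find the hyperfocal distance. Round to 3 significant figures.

Hyperfocal distance H = f²/(N·c) + f = 60²/(9 × 0.014) + 60 = 3600/0.126 + 60 ≈ 28631.4 mm ≈ 28.6 m.

28.6 m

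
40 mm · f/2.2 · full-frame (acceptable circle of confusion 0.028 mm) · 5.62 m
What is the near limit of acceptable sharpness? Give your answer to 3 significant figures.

4.63 m

Hyperfocal distance H = f²/(N·c) + f = 40²/(2.2 × 0.028) + 40 = 1600/0.0616 + 40 ≈ 26014.0 mm ≈ 26.01 m.
Near limit Dn = s·(H − f)/(H + s − 2f) = 5620 × (26014.0 − 40) / (26014.0 + 5620 − 2 × 40) = 5620 × 25974.0 / 31554.0 ≈ 4626.2 mm ≈ 4.63 m.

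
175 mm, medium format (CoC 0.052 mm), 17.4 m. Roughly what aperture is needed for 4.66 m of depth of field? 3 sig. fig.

f/4.50

Write h = H − f = f²/(N·c). The thin-lens limits are Dn = s·h/(h + (s−f)) and Df = s·h/(h − (s−f)), so DoF = Df − Dn = 2·s·(s−f)·h / (h² − (s−f)²).
That is a quadratic in h: DoF·h² − 2·s·(s−f)·h − DoF·(s−f)² = 0 ⇒ h = (s−f)·(s + √(s² + DoF²)) / DoF = 17225 × (17400 + √(17400² + 4660²)) / 4660 = 17225 × (17400 + 18013.2) / 4660 ≈ 130900 mm.
Then N = f²/(c·h) = 175² / (0.052 × 130900) = 30625 / 6806.8 ≈ 4.50.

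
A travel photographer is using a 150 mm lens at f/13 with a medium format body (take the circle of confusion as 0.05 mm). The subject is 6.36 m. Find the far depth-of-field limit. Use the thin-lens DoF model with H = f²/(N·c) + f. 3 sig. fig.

7.75 m

Hyperfocal distance H = f²/(N·c) + f = 150²/(13 × 0.05) + 150 = 22500/0.65 + 150 ≈ 34765.4 mm ≈ 34.77 m.
Far limit Df = s·(H − f)/(H − s) = 6360 × (34765.4 − 150) / (34765.4 − 6360) = 6360 × 34615.4 / 28405.4 ≈ 7750.4 mm ≈ 7.75 m.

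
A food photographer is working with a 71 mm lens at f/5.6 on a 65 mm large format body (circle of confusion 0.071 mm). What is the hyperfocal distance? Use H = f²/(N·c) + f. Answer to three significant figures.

12.7 m

Hyperfocal distance H = f²/(N·c) + f = 71²/(5.6 × 0.071) + 71 = 5041/0.3976 + 71 ≈ 12749.6 mm ≈ 12.7 m.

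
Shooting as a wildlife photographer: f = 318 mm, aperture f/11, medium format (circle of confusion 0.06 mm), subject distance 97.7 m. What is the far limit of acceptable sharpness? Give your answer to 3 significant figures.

268 m

Hyperfocal distance H = f²/(N·c) + f = 318²/(11 × 0.06) + 318 = 101124/0.66 + 318 ≈ 153536.2 mm ≈ 153.5 m.
Far limit Df = s·(H − f)/(H − s) = 97700 × (153536.2 − 318) / (153536.2 − 97700) = 97700 × 153218.2 / 55836.2 ≈ 268095 mm ≈ 268 m.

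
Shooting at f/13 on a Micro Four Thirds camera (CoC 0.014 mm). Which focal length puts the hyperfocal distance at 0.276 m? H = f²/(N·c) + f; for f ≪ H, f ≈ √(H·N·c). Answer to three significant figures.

7.00 mm

From H = f²/(N·c) + f, with f ≪ H: f ≈ √(H·N·c) = √(276 × 13 × 0.014) = √50.232 ≈ 7.087 mm.
Exact: f² + N·c·f − N·c·H = 0 ⇒ f = (−N·c + √((N·c)² + 4·N·c·H))/2 = (−0.182 + √200.96)/2 ≈ 6.9970 mm ≈ 7.00 mm.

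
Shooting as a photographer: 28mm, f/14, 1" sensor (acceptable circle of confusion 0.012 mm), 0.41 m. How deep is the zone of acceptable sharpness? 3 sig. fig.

67.6 mm

Hyperfocal distance H = f²/(N·c) + f = 28²/(14 × 0.012) + 28 = 784/0.168 + 28 ≈ 4694.7 mm ≈ 4.695 m.
Near limit Dn = s·(H − f)/(H + s − 2f) = 410 × (4694.7 − 28) / (4694.7 + 410 − 2 × 28) = 410 × 4666.7 / 5048.7 ≈ 378.978 mm.
Far limit Df = s·(H − f)/(H − s) = 410 × (4694.7 − 28) / (4694.7 − 410) = 410 × 4666.7 / 4284.7 ≈ 446.554 mm.
Depth of field = Df − Dn = 446.554 − 378.978 ≈ 67.576 mm.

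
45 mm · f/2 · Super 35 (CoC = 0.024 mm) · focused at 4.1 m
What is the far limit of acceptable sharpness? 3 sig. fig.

4.54 m

Hyperfocal distance H = f²/(N·c) + f = 45²/(2 × 0.024) + 45 = 2025/0.048 + 45 ≈ 42232.5 mm ≈ 42.23 m.
Far limit Df = s·(H − f)/(H − s) = 4100 × (42232.5 − 45) / (42232.5 − 4100) = 4100 × 42187.5 / 38132.5 ≈ 4536.0 mm ≈ 4.54 m.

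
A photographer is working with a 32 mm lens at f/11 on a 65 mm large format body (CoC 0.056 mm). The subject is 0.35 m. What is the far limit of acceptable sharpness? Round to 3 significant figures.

Hyperfocal distance H = f²/(N·c) + f = 32²/(11 × 0.056) + 32 = 1024/0.616 + 32 ≈ 1694.3 mm ≈ 1.694 m.
Far limit Df = s·(H − f)/(H − s) = 350 × (1694.3 − 32) / (1694.3 − 350) = 350 × 1662.3 / 1344.3 ≈ 432.79 mm.

433 mm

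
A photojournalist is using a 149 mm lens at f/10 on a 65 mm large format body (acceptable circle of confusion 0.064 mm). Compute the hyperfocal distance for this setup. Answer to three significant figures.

34.8 m

Hyperfocal distance H = f²/(N·c) + f = 149²/(10 × 0.064) + 149 = 22201/0.64 + 149 ≈ 34838.1 mm ≈ 34.8 m.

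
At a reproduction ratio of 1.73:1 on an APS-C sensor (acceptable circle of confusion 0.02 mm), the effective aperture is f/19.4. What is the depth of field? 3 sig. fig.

At magnification m, DoF ≈ 2·N_eff·c/m² = 2 × 19.4 × 0.02 / 1.73² = 0.776 / 2.993 ≈ 0.259 mm.

0.259 mm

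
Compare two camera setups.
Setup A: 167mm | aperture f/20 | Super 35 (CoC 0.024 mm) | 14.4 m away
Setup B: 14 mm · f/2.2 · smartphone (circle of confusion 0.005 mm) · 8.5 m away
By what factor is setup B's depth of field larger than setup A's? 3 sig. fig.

1.40

Setup A: H = 167²/(20×0.024) + 167 ≈ 58269.1 mm; DoF = Df − Dn = 19072.0 − 11566.6 ≈ 7505.4 mm.
Setup B: H = 14²/(2.2×0.005) + 14 ≈ 17832.2 mm; DoF = Df − Dn = 16229 − 5758 ≈ 10471 mm.
Ratio = 10471 / 7505.4 ≈ 1.40.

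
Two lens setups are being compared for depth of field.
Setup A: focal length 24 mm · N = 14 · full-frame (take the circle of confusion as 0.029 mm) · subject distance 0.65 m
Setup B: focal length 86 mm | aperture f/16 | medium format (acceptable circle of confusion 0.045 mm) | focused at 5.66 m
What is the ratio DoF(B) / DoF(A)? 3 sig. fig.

Setup A: H = 24²/(14×0.029) + 24 ≈ 1442.7 mm; DoF = Df − Dn = 1163.30 − 451.00 ≈ 712.30 mm.
Setup B: H = 86²/(16×0.045) + 86 ≈ 10358.2 mm; DoF = Df − Dn = 12375.1 − 3669.1 ≈ 8706.0 mm.
Ratio = 8706.0 / 712.30 ≈ 12.2.

12.2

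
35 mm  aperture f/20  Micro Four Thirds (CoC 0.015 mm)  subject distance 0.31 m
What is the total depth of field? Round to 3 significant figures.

Hyperfocal distance H = f²/(N·c) + f = 35²/(20 × 0.015) + 35 = 1225/0.3 + 35 ≈ 4118.3 mm ≈ 4.118 m.
Near limit Dn = s·(H − f)/(H + s − 2f) = 310 × (4118.3 − 35) / (4118.3 + 310 − 2 × 35) = 310 × 4083.3 / 4358.3 ≈ 290.440 mm.
Far limit Df = s·(H − f)/(H − s) = 310 × (4118.3 − 35) / (4118.3 − 310) = 310 × 4083.3 / 3808.3 ≈ 332.385 mm.
Depth of field = Df − Dn = 332.385 − 290.440 ≈ 41.945 mm.

41.9 mm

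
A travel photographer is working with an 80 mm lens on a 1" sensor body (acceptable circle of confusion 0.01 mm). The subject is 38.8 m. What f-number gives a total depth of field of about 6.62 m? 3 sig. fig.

Write h = H − f = f²/(N·c). The thin-lens limits are Dn = s·h/(h + (s−f)) and Df = s·h/(h − (s−f)), so DoF = Df − Dn = 2·s·(s−f)·h / (h² − (s−f)²).
That is a quadratic in h: DoF·h² − 2·s·(s−f)·h − DoF·(s−f)² = 0 ⇒ h = (s−f)·(s + √(s² + DoF²)) / DoF = 38720 × (38800 + √(38800² + 6620²)) / 6620 = 38720 × (38800 + 39360.7) / 6620 ≈ 457157 mm.
Then N = f²/(c·h) = 80² / (0.01 × 457157) = 6400 / 4571.6 ≈ 1.40.

f/1.40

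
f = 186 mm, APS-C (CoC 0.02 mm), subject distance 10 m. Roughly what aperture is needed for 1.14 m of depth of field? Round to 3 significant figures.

Write h = H − f = f²/(N·c). The thin-lens limits are Dn = s·h/(h + (s−f)) and Df = s·h/(h − (s−f)), so DoF = Df − Dn = 2·s·(s−f)·h / (h² − (s−f)²).
That is a quadratic in h: DoF·h² − 2·s·(s−f)·h − DoF·(s−f)² = 0 ⇒ h = (s−f)·(s + √(s² + DoF²)) / DoF = 9814 × (10000 + √(10000² + 1140²)) / 1140 = 9814 × (10000 + 10064.8) / 1140 ≈ 172733 mm.
Then N = f²/(c·h) = 186² / (0.02 × 172733) = 34596 / 3454.7 ≈ 10.

f/10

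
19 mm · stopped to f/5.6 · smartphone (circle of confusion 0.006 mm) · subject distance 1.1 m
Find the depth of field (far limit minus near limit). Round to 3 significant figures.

Hyperfocal distance H = f²/(N·c) + f = 19²/(5.6 × 0.006) + 19 = 361/0.0336 + 19 ≈ 10763.0 mm ≈ 10.76 m.
Near limit Dn = s·(H − f)/(H + s − 2f) = 1100 × (10763.0 − 19) / (10763.0 + 1100 − 2 × 19) = 1100 × 10744.0 / 11825.0 ≈ 999.44 mm.
Far limit Df = s·(H − f)/(H − s) = 1100 × (10763.0 − 19) / (10763.0 − 1100) = 1100 × 10744.0 / 9663.0 ≈ 1223.06 mm.
Depth of field = Df − Dn = 1223.06 − 999.44 ≈ 223.62 mm.

224 mm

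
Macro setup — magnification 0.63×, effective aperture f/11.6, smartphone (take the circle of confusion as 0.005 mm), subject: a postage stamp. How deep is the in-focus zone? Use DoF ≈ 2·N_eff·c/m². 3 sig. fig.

0.292 mm

At magnification m, DoF ≈ 2·N_eff·c/m² = 2 × 11.6 × 0.005 / 0.63² = 0.116 / 0.3969 ≈ 0.292 mm.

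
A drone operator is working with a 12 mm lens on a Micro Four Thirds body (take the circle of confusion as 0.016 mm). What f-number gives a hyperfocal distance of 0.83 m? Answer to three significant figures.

f/11

Rearrange H = f²/(N·c) + f for N: N = f² / ((H − f)·c).
N = 12² / ((830 − 12) × 0.016) = 144 / 13.09 ≈ 11.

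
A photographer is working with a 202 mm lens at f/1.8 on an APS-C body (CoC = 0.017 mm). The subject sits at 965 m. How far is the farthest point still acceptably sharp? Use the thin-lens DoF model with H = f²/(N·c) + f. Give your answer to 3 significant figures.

Hyperfocal distance H = f²/(N·c) + f = 202²/(1.8 × 0.017) + 202 = 40804/0.0306 + 202 ≈ 1333666.1 mm ≈ 1334 m.
Far limit Df = s·(H − f)/(H − s) = 965000 × (1333666.1 − 202) / (1333666.1 − 965000) = 965000 × 1333464.1 / 368666.1 ≈ 3490402 mm ≈ 3490 m.

3490 m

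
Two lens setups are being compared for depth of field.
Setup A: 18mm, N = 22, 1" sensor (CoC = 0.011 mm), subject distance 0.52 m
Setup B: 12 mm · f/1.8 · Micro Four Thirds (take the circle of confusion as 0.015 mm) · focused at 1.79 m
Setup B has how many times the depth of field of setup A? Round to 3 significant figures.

2.96

Setup A: H = 18²/(22×0.011) + 18 ≈ 1356.8 mm; DoF = Df − Dn = 831.93 − 378.20 ≈ 453.73 mm.
Setup B: H = 12²/(1.8×0.015) + 12 ≈ 5345.3 mm; DoF = Df − Dn = 2685.2 − 1342.5 ≈ 1342.7 mm.
Ratio = 1342.7 / 453.73 ≈ 2.96.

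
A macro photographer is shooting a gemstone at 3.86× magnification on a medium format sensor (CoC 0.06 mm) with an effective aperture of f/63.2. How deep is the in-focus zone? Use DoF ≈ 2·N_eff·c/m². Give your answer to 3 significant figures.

At magnification m, DoF ≈ 2·N_eff·c/m² = 2 × 63.2 × 0.06 / 3.86² = 7.584 / 14.9 ≈ 0.509 mm.

0.509 mm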